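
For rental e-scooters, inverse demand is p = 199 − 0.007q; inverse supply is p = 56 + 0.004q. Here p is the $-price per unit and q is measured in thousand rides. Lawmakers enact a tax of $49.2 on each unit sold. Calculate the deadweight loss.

Competitive equilibrium: 199 − 0.007q = 56 + 0.004q → q* = 13000, p* = 108.
With the tax, the buyer price exceeds the seller price by 49.2: (199 − 0.007q) − (56 + 0.004q) = 49.2 → q' = 8527.2727.
Δq = 13000 − 8527.2727 = 4472.7273; the wedge equals the tax, 49.2.
Welfare loss = ½ × 4472.7273 × 49.2 = $110029.09 thousand.

$110029.09 thousand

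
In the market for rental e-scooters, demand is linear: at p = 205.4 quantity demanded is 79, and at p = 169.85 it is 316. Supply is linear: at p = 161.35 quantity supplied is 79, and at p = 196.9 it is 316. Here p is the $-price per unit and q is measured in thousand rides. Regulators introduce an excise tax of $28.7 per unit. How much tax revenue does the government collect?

$3735.78 thousand

Demand slope = (169.85 − 205.4)/(316 − 79) = −0.15, so p = 217.25 − 0.15q.
Supply slope = (196.9 − 161.35)/(316 − 79) = 0.15, so p = 149.5 + 0.15q.
Competitive equilibrium: 217.25 − 0.15q = 149.5 + 0.15q → q* = 225.8333, p* = 183.375.
With the tax, the buyer price exceeds the seller price by 28.7: (217.25 − 0.15q) − (149.5 + 0.15q) = 28.7 → q' = 130.1667.
Tax revenue = 28.7 × 130.1667 = $3735.78 thousand.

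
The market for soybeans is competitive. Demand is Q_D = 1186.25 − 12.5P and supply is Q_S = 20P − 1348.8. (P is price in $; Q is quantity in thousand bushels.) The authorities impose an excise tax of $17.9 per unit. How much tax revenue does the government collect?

In inverse form: demand P = 94.9 − 0.08Q, supply P = 67.44 + 0.05Q.
Competitive equilibrium: 94.9 − 0.08Q = 67.44 + 0.05Q → Q* = 211.2308, P* = 78.0015.
With the tax, the buyer price exceeds the seller price by 17.9: (94.9 − 0.08Q) − (67.44 + 0.05Q) = 17.9 → Q' = 73.5385.
Tax revenue = 17.9 × 73.5385 = $1316.34 thousand.

$1316.34 thousand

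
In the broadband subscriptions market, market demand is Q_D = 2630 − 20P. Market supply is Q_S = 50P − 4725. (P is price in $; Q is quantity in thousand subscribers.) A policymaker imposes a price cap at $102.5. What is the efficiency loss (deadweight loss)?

$578.57 thousand

In inverse form: demand P = 131.5 − 0.05Q, supply P = 94.5 + 0.02Q.
Competitive equilibrium: 131.5 − 0.05Q = 94.5 + 0.02Q → Q* = 528.5714, P* = 105.0714.
At the ceiling P = 102.5, quantity supplied = (102.5 − 94.5)/0.02 = 400.
Willingness to pay at Q' = 400: 131.5 − 0.05·400 = 111.5.
ΔQ = 528.5714 − 400 = 128.5714; wedge = 111.5 − 102.5 = 9.
Deadweight loss = ½ × 128.5714 × 9 = $578.57 thousand.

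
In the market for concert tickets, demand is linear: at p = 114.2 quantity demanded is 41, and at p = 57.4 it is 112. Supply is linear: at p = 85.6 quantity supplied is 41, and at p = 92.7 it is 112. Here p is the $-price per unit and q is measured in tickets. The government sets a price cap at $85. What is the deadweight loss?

$642.22

Demand slope = (57.4 − 114.2)/(112 − 41) = −0.8, so p = 147 − 0.8q.
Supply slope = (92.7 − 85.6)/(112 − 41) = 0.1, so p = 81.5 + 0.1q.
Competitive equilibrium: 147 − 0.8q = 81.5 + 0.1q → q* = 72.7778, p* = 88.7778.
At the ceiling p = 85, quantity supplied = (85 − 81.5)/0.1 = 35.
Willingness to pay at q' = 35: 147 − 0.8·35 = 119.
Δq = 72.7778 − 35 = 37.7778; wedge = 119 − 85 = 34.
The triangle = ½ × 37.7778 × 34 = $642.22.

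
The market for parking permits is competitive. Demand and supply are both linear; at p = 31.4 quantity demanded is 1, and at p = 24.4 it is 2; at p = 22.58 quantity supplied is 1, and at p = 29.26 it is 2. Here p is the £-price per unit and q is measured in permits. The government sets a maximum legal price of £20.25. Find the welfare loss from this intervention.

£6.75

Demand slope = (24.4 − 31.4)/(2 − 1) = −7, so p = 38.4 − 7q.
Supply slope = (29.26 − 22.58)/(2 − 1) = 6.68, so p = 15.9 + 6.68q.
Competitive equilibrium: 38.4 − 7q = 15.9 + 6.68q → q* = 1.6447, p* = 26.8868.
At the ceiling p = 20.25, quantity supplied = (20.25 − 15.9)/6.68 = 0.6512.
Willingness to pay at q' = 0.6512: 38.4 − 7·0.6512 = 33.8416.
Δq = 1.6447 − 0.6512 = 0.9935; wedge = 33.8416 − 20.25 = 13.5916.
Welfare loss = ½ × 0.9935 × 13.5916 = £6.75.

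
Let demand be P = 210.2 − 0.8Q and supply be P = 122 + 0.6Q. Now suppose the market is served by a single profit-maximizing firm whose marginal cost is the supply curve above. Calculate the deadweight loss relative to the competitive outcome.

367.38

Competitive equilibrium: 210.2 − 0.8Q = 122 + 0.6Q → Q* = 63, P* = 159.8.
Marginal revenue: MR = 210.2 − 1.6Q. Set MR = MC: 210.2 − 1.6Q = 122 + 0.6Q → Q_m = 40.0909.
Price P_m = 210.2 − 0.8·40.0909 = 178.1273; MC(Q_m) = 122 + 0.6·40.0909 = 146.0545.
Competitive Q* = 63, so ΔQ = 22.9091; wedge = 178.1273 − 146.0545 = 32.0728.
Deadweight loss = ½ × 22.9091 × 32.0728 = 367.38.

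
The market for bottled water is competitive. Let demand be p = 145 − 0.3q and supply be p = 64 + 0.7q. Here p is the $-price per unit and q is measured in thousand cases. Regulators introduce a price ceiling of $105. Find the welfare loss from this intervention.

$251.52 thousand

Competitive equilibrium: 145 − 0.3q = 64 + 0.7q → q* = 81, p* = 120.7.
At the ceiling p = 105, quantity supplied = (105 − 64)/0.7 = 58.5714.
Willingness to pay at q' = 58.5714: 145 − 0.3·58.5714 = 127.4286.
Δq = 81 − 58.5714 = 22.4286; wedge = 127.4286 − 105 = 22.4286.
DWL = ½ × 22.4286 × 22.4286 = $251.52 thousand.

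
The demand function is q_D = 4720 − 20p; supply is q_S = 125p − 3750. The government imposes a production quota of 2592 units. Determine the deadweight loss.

In inverse form: demand p = 236 − 0.05q, supply p = 30 + 0.008q.
Competitive equilibrium: 236 − 0.05q = 30 + 0.008q → q* = 3551.7241, p* = 58.4138.
At q = 2592: demand price = 236 − 0.05·2592 = 106.4; supply price = 30 + 0.008·2592 = 50.736.
Δq = 3551.7241 − 2592 = 959.7241; wedge = 106.4 − 50.736 = 55.664.
Deadweight loss = ½ × 959.7241 × 55.664 = 26711.04.

26711.04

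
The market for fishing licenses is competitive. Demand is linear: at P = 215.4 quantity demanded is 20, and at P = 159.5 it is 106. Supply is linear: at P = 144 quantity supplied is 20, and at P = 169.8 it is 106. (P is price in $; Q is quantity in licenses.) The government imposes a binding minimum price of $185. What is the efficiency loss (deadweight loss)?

Demand slope = (159.5 − 215.4)/(106 − 20) = −0.65, so P = 228.4 − 0.65Q.
Supply slope = (169.8 − 144)/(106 − 20) = 0.3, so P = 138 + 0.3Q.
Competitive equilibrium: 228.4 − 0.65Q = 138 + 0.3Q → Q* = 95.1579, P* = 166.5474.
At the floor P = 185, quantity demanded = (228.4 − 185)/0.65 = 66.7692.
Sellers' marginal cost at Q' = 66.7692: 138 + 0.3·66.7692 = 158.0308.
ΔQ = 95.1579 − 66.7692 = 28.3887; wedge = 185 − 158.0308 = 26.9692.
DWL = ½ × 28.3887 × 26.9692 = $382.81.

$382.81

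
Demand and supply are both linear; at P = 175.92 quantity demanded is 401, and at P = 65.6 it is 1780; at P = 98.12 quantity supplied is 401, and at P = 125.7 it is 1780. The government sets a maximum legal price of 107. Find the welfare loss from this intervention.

Demand slope = (65.6 − 175.92)/(1780 − 401) = −0.08, so P = 208 − 0.08Q.
Supply slope = (125.7 − 98.12)/(1780 − 401) = 0.02, so P = 90.1 + 0.02Q.
Competitive equilibrium: 208 − 0.08Q = 90.1 + 0.02Q → Q* = 1179, P* = 113.68.
At the ceiling P = 107, quantity supplied = (107 − 90.1)/0.02 = 845.
Willingness to pay at Q' = 845: 208 − 0.08·845 = 140.4.
ΔQ = 1179 − 845 = 334; wedge = 140.4 − 107 = 33.4.
DWL = ½ × 334 × 33.4 = 5577.80.

5577.80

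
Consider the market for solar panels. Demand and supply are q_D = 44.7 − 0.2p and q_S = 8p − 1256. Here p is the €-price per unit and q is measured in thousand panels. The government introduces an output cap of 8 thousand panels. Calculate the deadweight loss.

In inverse form: demand p = 223.5 − 5q, supply p = 157 + 0.125q.
Competitive equilibrium: 223.5 − 5q = 157 + 0.125q → q* = 12.9756, p* = 158.622.
At q = 8: demand price = 223.5 − 5·8 = 183.5; supply price = 157 + 0.125·8 = 158.
Δq = 12.9756 − 8 = 4.9756; wedge = 183.5 − 158 = 25.5.
DWL = ½ × 4.9756 × 25.5 = €63.44 thousand.

€63.44 thousand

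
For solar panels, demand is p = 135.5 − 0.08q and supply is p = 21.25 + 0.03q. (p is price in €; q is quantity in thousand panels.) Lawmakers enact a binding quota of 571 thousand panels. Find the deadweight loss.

Competitive equilibrium: 135.5 − 0.08q = 21.25 + 0.03q → q* = 1038.6364, p* = 52.4091.
At q = 571: demand price = 135.5 − 0.08·571 = 89.82; supply price = 21.25 + 0.03·571 = 38.38.
Δq = 1038.6364 − 571 = 467.6364; wedge = 89.82 − 38.38 = 51.44.
Welfare loss = ½ × 467.6364 × 51.44 = €12027.61 thousand.

€12027.61 thousand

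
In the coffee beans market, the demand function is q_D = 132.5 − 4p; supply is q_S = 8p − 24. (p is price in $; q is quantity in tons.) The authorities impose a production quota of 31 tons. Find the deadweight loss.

$456.33

In inverse form: demand p = 33.125 − 0.25q, supply p = 3 + 0.125q.
Competitive equilibrium: 33.125 − 0.25q = 3 + 0.125q → q* = 80.3333, p* = 13.0417.
At q = 31: demand price = 33.125 − 0.25·31 = 25.375; supply price = 3 + 0.125·31 = 6.875.
Δq = 80.3333 − 31 = 49.3333; wedge = 25.375 − 6.875 = 18.5.
The triangle = ½ × 49.3333 × 18.5 = $456.33.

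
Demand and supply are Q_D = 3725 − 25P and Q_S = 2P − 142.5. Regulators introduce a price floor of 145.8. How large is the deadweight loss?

1105.28

In inverse form: demand P = 149 − 0.04Q, supply P = 71.25 + 0.5Q.
Competitive equilibrium: 149 − 0.04Q = 71.25 + 0.5Q → Q* = 143.9815, P* = 143.2407.
At the floor P = 145.8, quantity demanded = (149 − 145.8)/0.04 = 80.
Sellers' marginal cost at Q' = 80: 71.25 + 0.5·80 = 111.25.
ΔQ = 143.9815 − 80 = 63.9815; wedge = 145.8 − 111.25 = 34.55.
The triangle = ½ × 63.9815 × 34.55 = 1105.28.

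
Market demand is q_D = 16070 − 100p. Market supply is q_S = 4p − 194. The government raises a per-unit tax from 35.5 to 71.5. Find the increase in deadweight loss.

7407.69

In inverse form: demand p = 160.7 − 0.01q, supply p = 48.5 + 0.25q.
Competitive equilibrium: 160.7 − 0.01q = 48.5 + 0.25q → q* = 431.5385, p* = 156.3846.
For a per-unit tax t: Δq = t/0.26, so DWL = ½·t·(t/0.26) = t²/0.52.
At t = 35.5: DWL = 2423.558. At t = 71.5: DWL = 9831.25.
Increase = 9831.25 − 2423.558 = 7407.69.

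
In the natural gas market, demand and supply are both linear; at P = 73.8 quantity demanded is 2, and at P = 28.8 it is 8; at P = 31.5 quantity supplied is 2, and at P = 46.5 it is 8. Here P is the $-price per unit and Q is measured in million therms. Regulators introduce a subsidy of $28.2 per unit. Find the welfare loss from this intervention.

$39.762 million

Demand slope = (28.8 − 73.8)/(8 − 2) = −7.5, so P = 88.8 − 7.5Q.
Supply slope = (46.5 − 31.5)/(8 − 2) = 2.5, so P = 26.5 + 2.5Q.
Competitive equilibrium: 88.8 − 7.5Q = 26.5 + 2.5Q → Q* = 6.23, P* = 42.075.
The subsidy lowers effective supply by 28.2: P = 2.5Q − 1.7.
New quantity: 88.8 − 7.5Q = 2.5Q − 1.7 → Q' = 9.05.
Overproduction ΔQ = 9.05 − 6.23 = 2.82; wedge = subsidy = 28.2.
DWL = ½ × 2.82 × 28.2 = $39.762 million.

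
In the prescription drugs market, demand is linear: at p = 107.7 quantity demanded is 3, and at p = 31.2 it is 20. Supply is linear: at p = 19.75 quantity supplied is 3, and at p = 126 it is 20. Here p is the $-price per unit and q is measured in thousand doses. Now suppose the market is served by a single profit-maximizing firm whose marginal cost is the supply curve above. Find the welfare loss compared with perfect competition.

Demand slope = (31.2 − 107.7)/(20 − 3) = −4.5, so p = 121.2 − 4.5q.
Supply slope = (126 − 19.75)/(20 − 3) = 6.25, so p = 1 + 6.25q.
Competitive equilibrium: 121.2 − 4.5q = 1 + 6.25q → q* = 11.1814, p* = 70.8837.
Marginal revenue: MR = 121.2 − 9q. Set MR = MC: 121.2 − 9q = 1 + 6.25q → q_m = 7.882.
Price p_m = 121.2 − 4.5·7.882 = 85.731; MC(q_m) = 1 + 6.25·7.882 = 50.2625.
Competitive q* = 11.1814, so Δq = 3.2994; wedge = 85.731 − 50.2625 = 35.4685.
Welfare loss = ½ × 3.2994 × 35.4685 = $58.51 thousand.

$58.51 thousand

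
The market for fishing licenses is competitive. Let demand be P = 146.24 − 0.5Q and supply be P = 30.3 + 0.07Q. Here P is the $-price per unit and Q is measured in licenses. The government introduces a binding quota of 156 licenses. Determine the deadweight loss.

Competitive equilibrium: 146.24 − 0.5Q = 30.3 + 0.07Q → Q* = 203.4035, P* = 44.5382.
At Q = 156: demand price = 146.24 − 0.5·156 = 68.24; supply price = 30.3 + 0.07·156 = 41.22.
ΔQ = 203.4035 − 156 = 47.4035; wedge = 68.24 − 41.22 = 27.02.
Deadweight loss = ½ × 47.4035 × 27.02 = $640.42.

$640.42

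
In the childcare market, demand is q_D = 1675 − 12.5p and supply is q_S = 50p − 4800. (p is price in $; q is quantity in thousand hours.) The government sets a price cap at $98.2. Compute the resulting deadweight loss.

In inverse form: demand p = 134 − 0.08q, supply p = 96 + 0.02q.
Competitive equilibrium: 134 − 0.08q = 96 + 0.02q → q* = 380, p* = 103.6.
At the ceiling p = 98.2, quantity supplied = (98.2 − 96)/0.02 = 110.
Willingness to pay at q' = 110: 134 − 0.08·110 = 125.2.
Δq = 380 − 110 = 270; wedge = 125.2 − 98.2 = 27.
The triangle = ½ × 270 × 27 = $3645 thousand.

$3645 thousand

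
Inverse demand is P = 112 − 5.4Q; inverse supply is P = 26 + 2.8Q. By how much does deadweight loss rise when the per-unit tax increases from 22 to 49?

Competitive equilibrium: 112 − 5.4Q = 26 + 2.8Q → Q* = 10.4878, P* = 55.3659.
For a per-unit tax t: ΔQ = t/8.2, so DWL = ½·t·(t/8.2) = t²/16.4.
At t = 22: DWL = 29.512. At t = 49: DWL = 146.402.
Increase = 146.402 − 29.512 = 116.89.

116.89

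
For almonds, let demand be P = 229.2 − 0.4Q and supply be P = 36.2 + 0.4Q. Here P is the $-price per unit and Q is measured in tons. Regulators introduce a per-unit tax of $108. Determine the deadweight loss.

Competitive equilibrium: 229.2 − 0.4Q = 36.2 + 0.4Q → Q* = 241.25, P* = 132.7.
With the tax, the buyer price exceeds the seller price by 108: (229.2 − 0.4Q) − (36.2 + 0.4Q) = 108 → Q' = 106.25.
ΔQ = 241.25 − 106.25 = 135; the wedge equals the tax, 108.
Welfare loss = ½ × 135 × 108 = $7290.

$7290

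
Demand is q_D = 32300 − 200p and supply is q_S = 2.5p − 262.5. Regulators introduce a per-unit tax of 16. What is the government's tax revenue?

In inverse form: demand p = 161.5 − 0.005q, supply p = 105 + 0.4q.
Competitive equilibrium: 161.5 − 0.005q = 105 + 0.4q → q* = 139.5062, p* = 160.8025.
With the tax, the buyer price exceeds the seller price by 16: (161.5 − 0.005q) − (105 + 0.4q) = 16 → q' = 100.
Tax revenue = 16 × 100 = 1600.

1600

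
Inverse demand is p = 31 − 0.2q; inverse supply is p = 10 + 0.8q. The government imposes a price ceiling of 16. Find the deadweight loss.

91.125

Competitive equilibrium: 31 − 0.2q = 10 + 0.8q → q* = 21, p* = 26.8.
At the ceiling p = 16, quantity supplied = (16 − 10)/0.8 = 7.5.
Willingness to pay at q' = 7.5: 31 − 0.2·7.5 = 29.5.
Δq = 21 − 7.5 = 13.5; wedge = 29.5 − 16 = 13.5.
DWL = ½ × 13.5 × 13.5 = 91.125.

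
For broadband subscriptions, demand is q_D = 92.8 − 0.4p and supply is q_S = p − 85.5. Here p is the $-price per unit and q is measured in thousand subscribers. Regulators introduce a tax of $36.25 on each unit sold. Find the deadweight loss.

$187.72 thousand

In inverse form: demand p = 232 − 2.5q, supply p = 85.5 + q.
Competitive equilibrium: 232 − 2.5q = 85.5 + q → q* = 41.8571, p* = 127.3571.
With the tax, the buyer price exceeds the seller price by 36.25: (232 − 2.5q) − (85.5 + q) = 36.25 → q' = 31.5.
Δq = 41.8571 − 31.5 = 10.3571; the wedge equals the tax, 36.25.
Deadweight loss = ½ × 10.3571 × 36.25 = $187.72 thousand.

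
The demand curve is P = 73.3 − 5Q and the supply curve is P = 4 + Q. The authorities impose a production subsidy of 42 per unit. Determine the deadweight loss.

Competitive equilibrium: 73.3 − 5Q = 4 + Q → Q* = 11.55, P* = 15.55.
The subsidy lowers effective supply by 42: P = Q − 38.
New quantity: 73.3 − 5Q = Q − 38 → Q' = 18.55.
Overproduction ΔQ = 18.55 − 11.55 = 7; wedge = subsidy = 42.
Welfare loss = ½ × 7 × 42 = 147.

147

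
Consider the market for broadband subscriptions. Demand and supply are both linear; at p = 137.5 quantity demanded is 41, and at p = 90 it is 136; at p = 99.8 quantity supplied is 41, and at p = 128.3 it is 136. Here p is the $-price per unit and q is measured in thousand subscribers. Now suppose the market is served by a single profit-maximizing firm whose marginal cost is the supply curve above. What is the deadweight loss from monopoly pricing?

Demand slope = (90 − 137.5)/(136 − 41) = −0.5, so p = 158 − 0.5q.
Supply slope = (128.3 − 99.8)/(136 − 41) = 0.3, so p = 87.5 + 0.3q.
Competitive equilibrium: 158 − 0.5q = 87.5 + 0.3q → q* = 88.125, p* = 113.9375.
Marginal revenue: MR = 158 − q. Set MR = MC: 158 − q = 87.5 + 0.3q → q_m = 54.2308.
Price p_m = 158 − 0.5·54.2308 = 130.8846; MC(q_m) = 87.5 + 0.3·54.2308 = 103.7692.
Competitive q* = 88.125, so Δq = 33.8942; wedge = 130.8846 − 103.7692 = 27.1154.
Deadweight loss = ½ × 33.8942 × 27.1154 = $459.53 thousand.

$459.53 thousand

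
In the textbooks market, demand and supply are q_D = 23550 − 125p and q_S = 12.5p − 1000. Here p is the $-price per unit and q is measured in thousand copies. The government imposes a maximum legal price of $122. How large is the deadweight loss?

In inverse form: demand p = 188.4 − 0.008q, supply p = 80 + 0.08q.
Competitive equilibrium: 188.4 − 0.008q = 80 + 0.08q → q* = 1231.8182, p* = 178.5455.
At the ceiling p = 122, quantity supplied = (122 − 80)/0.08 = 525.
Willingness to pay at q' = 525: 188.4 − 0.008·525 = 184.2.
Δq = 1231.8182 − 525 = 706.8182; wedge = 184.2 − 122 = 62.2.
DWL = ½ × 706.8182 × 62.2 = $21982.05 thousand.

$21982.05 thousand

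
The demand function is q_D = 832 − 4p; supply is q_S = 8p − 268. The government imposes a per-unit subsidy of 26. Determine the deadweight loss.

901.33

In inverse form: demand p = 208 − 0.25q, supply p = 33.5 + 0.125q.
Competitive equilibrium: 208 − 0.25q = 33.5 + 0.125q → q* = 465.3333, p* = 91.6667.
The subsidy lowers effective supply by 26: p = 7.5 + 0.125q.
New quantity: 208 − 0.25q = 7.5 + 0.125q → q' = 534.6667.
Overproduction Δq = 534.6667 − 465.3333 = 69.3334; wedge = subsidy = 26.
The triangle = ½ × 69.3334 × 26 = 901.33.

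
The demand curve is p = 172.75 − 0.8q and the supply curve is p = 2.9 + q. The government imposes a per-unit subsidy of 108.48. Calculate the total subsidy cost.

Competitive equilibrium: 172.75 − 0.8q = 2.9 + q → q* = 94.3611, p* = 97.2611.
The subsidy lowers effective supply by 108.48: p = q − 105.58.
New quantity: 172.75 − 0.8q = q − 105.58 → q' = 154.6278.
Total subsidy cost = 108.48 × 154.6278 = 16774.02.

16774.02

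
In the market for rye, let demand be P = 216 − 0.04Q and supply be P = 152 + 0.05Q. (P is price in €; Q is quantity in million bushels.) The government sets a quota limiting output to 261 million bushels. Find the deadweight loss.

€9117 million

Competitive equilibrium: 216 − 0.04Q = 152 + 0.05Q → Q* = 711.1111, P* = 187.5556.
At Q = 261: demand price = 216 − 0.04·261 = 205.56; supply price = 152 + 0.05·261 = 165.05.
ΔQ = 711.1111 − 261 = 450.1111; wedge = 205.56 − 165.05 = 40.51.
DWL = ½ × 450.1111 × 40.51 = €9117 million.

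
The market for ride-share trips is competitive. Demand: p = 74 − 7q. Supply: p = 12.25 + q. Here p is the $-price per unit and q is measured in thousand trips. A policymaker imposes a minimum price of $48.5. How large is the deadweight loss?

$66.45 thousand

Competitive equilibrium: 74 − 7q = 12.25 + q → q* = 7.7188, p* = 19.9688.
At the floor p = 48.5, quantity demanded = (74 − 48.5)/7 = 3.6429.
Sellers' marginal cost at q' = 3.6429: 12.25 + 1·3.6429 = 15.8929.
Δq = 7.7188 − 3.6429 = 4.0759; wedge = 48.5 − 15.8929 = 32.6071.
Welfare loss = ½ × 4.0759 × 32.6071 = $66.45 thousand.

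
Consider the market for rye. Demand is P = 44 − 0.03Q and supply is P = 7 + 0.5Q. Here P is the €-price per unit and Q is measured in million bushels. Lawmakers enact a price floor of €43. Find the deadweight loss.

Competitive equilibrium: 44 − 0.03Q = 7 + 0.5Q → Q* = 69.8113, P* = 41.9057.
At the floor P = 43, quantity demanded = (44 − 43)/0.03 = 33.3333.
Sellers' marginal cost at Q' = 33.3333: 7 + 0.5·33.3333 = 23.6667.
ΔQ = 69.8113 − 33.3333 = 36.478; wedge = 43 − 23.6667 = 19.3333.
Deadweight loss = ½ × 36.478 × 19.3333 = €352.62 million.

€352.62 million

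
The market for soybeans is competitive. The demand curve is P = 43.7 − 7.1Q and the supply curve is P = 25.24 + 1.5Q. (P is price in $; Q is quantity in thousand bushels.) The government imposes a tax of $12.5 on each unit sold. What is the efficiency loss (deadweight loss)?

$9.08 thousand

Competitive equilibrium: 43.7 − 7.1Q = 25.24 + 1.5Q → Q* = 2.1465, P* = 28.4598.
With the tax, the buyer price exceeds the seller price by 12.5: (43.7 − 7.1Q) − (25.24 + 1.5Q) = 12.5 → Q' = 0.693.
ΔQ = 2.1465 − 0.693 = 1.4535; the wedge equals the tax, 12.5.
Deadweight loss = ½ × 1.4535 × 12.5 = $9.08 thousand.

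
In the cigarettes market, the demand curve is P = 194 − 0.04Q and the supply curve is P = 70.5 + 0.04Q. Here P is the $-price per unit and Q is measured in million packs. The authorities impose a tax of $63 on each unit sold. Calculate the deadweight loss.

Competitive equilibrium: 194 − 0.04Q = 70.5 + 0.04Q → Q* = 1543.75, P* = 132.25.
With the tax, the buyer price exceeds the seller price by 63: (194 − 0.04Q) − (70.5 + 0.04Q) = 63 → Q' = 756.25.
ΔQ = 1543.75 − 756.25 = 787.5; the wedge equals the tax, 63.
Welfare loss = ½ × 787.5 × 63 = $24806.25 million.

$24806.25 million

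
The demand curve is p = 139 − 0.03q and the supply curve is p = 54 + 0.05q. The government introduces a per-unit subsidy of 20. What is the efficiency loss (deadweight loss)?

Competitive equilibrium: 139 − 0.03q = 54 + 0.05q → q* = 1062.5, p* = 107.125.
The subsidy lowers effective supply by 20: p = 34 + 0.05q.
New quantity: 139 − 0.03q = 34 + 0.05q → q' = 1312.5.
Overproduction Δq = 1312.5 − 1062.5 = 250; wedge = subsidy = 20.
The triangle = ½ × 250 × 20 = 2500.

2500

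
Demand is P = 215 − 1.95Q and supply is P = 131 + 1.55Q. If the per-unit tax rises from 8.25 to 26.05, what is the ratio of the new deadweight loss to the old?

9.970

Competitive equilibrium: 215 − 1.95Q = 131 + 1.55Q → Q* = 24, P* = 168.2.
For a per-unit tax t: ΔQ = t/3.5, so DWL = ½·t·(t/3.5) = t²/7.
At t = 8.25: DWL = 9.723. At t = 26.05: DWL = 96.943.
Ratio = (26.05/8.25)² = 9.970.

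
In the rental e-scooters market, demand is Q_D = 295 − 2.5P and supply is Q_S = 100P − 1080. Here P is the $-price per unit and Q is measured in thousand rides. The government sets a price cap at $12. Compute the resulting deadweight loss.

$4102.44 thousand

In inverse form: demand P = 118 − 0.4Q, supply P = 10.8 + 0.01Q.
Competitive equilibrium: 118 − 0.4Q = 10.8 + 0.01Q → Q* = 261.4634, P* = 13.4146.
At the ceiling P = 12, quantity supplied = (12 − 10.8)/0.01 = 120.
Willingness to pay at Q' = 120: 118 − 0.4·120 = 70.
ΔQ = 261.4634 − 120 = 141.4634; wedge = 70 − 12 = 58.
DWL = ½ × 141.4634 × 58 = $4102.44 thousand.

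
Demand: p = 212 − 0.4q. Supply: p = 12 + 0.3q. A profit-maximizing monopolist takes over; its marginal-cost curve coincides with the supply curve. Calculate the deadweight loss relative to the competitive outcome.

Competitive equilibrium: 212 − 0.4q = 12 + 0.3q → q* = 285.7143, p* = 97.7143.
Marginal revenue: MR = 212 − 0.8q. Set MR = MC: 212 − 0.8q = 12 + 0.3q → q_m = 181.8182.
Price p_m = 212 − 0.4·181.8182 = 139.2727; MC(q_m) = 12 + 0.3·181.8182 = 66.5455.
Competitive q* = 285.7143, so Δq = 103.8961; wedge = 139.2727 − 66.5455 = 72.7272.
Welfare loss = ½ × 103.8961 × 72.7272 = 3778.04.

3778.04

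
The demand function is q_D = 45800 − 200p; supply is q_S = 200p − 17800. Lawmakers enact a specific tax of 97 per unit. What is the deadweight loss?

470450

In inverse form: demand p = 229 − 0.005q, supply p = 89 + 0.005q.
Competitive equilibrium: 229 − 0.005q = 89 + 0.005q → q* = 14000, p* = 159.
With the tax, the buyer price exceeds the seller price by 97: (229 − 0.005q) − (89 + 0.005q) = 97 → q' = 4300.
Δq = 14000 − 4300 = 9700; the wedge equals the tax, 97.
The triangle = ½ × 9700 × 97 = 470450.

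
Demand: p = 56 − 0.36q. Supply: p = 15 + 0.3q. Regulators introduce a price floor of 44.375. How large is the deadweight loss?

293.63

Competitive equilibrium: 56 − 0.36q = 15 + 0.3q → q* = 62.1212, p* = 33.6364.
At the floor p = 44.375, quantity demanded = (56 − 44.375)/0.36 = 32.2917.
Sellers' marginal cost at q' = 32.2917: 15 + 0.3·32.2917 = 24.6875.
Δq = 62.1212 − 32.2917 = 29.8295; wedge = 44.375 − 24.6875 = 19.6875.
Deadweight loss = ½ × 29.8295 × 19.6875 = 293.63.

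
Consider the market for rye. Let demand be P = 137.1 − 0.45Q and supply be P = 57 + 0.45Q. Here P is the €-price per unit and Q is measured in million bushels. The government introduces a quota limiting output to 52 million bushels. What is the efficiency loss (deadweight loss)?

€616.05 million

Competitive equilibrium: 137.1 − 0.45Q = 57 + 0.45Q → Q* = 89, P* = 97.05.
At Q = 52: demand price = 137.1 − 0.45·52 = 113.7; supply price = 57 + 0.45·52 = 80.4.
ΔQ = 89 − 52 = 37; wedge = 113.7 − 80.4 = 33.3.
The triangle = ½ × 37 × 33.3 = €616.05 million.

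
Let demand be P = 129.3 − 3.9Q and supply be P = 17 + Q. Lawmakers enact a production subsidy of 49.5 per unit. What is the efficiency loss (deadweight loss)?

250.03

Competitive equilibrium: 129.3 − 3.9Q = 17 + Q → Q* = 22.91837, P* = 39.91837.
The subsidy lowers effective supply by 49.5: P = Q − 32.5.
New quantity: 129.3 − 3.9Q = Q − 32.5 → Q' = 33.02041.
Overproduction ΔQ = 33.02041 − 22.91837 = 10.10204; wedge = subsidy = 49.5.
DWL = ½ × 10.10204 × 49.5 = 250.03.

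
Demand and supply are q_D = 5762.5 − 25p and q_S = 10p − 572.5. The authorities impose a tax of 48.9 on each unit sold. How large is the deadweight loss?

8540.04

In inverse form: demand p = 230.5 − 0.04q, supply p = 57.25 + 0.1q.
Competitive equilibrium: 230.5 − 0.04q = 57.25 + 0.1q → q* = 1237.5, p* = 181.
With the tax, the buyer price exceeds the seller price by 48.9: (230.5 − 0.04q) − (57.25 + 0.1q) = 48.9 → q' = 888.2143.
Δq = 1237.5 − 888.2143 = 349.2857; the wedge equals the tax, 48.9.
The triangle = ½ × 349.2857 × 48.9 = 8540.04.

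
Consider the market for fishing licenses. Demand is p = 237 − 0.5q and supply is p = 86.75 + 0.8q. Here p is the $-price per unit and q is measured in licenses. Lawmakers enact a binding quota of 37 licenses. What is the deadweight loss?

$4013.32

Competitive equilibrium: 237 − 0.5q = 86.75 + 0.8q → q* = 115.5769, p* = 179.2115.
At q = 37: demand price = 237 − 0.5·37 = 218.5; supply price = 86.75 + 0.8·37 = 116.35.
Δq = 115.5769 − 37 = 78.5769; wedge = 218.5 − 116.35 = 102.15.
The triangle = ½ × 78.5769 × 102.15 = $4013.32.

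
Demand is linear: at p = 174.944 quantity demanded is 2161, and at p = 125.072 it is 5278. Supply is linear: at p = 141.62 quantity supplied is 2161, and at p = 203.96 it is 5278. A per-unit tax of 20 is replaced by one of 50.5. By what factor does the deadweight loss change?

6.376

Demand slope = (125.072 − 174.944)/(5278 − 2161) = −0.016, so p = 209.52 − 0.016q.
Supply slope = (203.96 − 141.62)/(5278 − 2161) = 0.02, so p = 98.4 + 0.02q.
Competitive equilibrium: 209.52 − 0.016q = 98.4 + 0.02q → q* = 3086.6667, p* = 160.1333.
For a per-unit tax t: Δq = t/0.036, so DWL = ½·t·(t/0.036) = t²/0.072.
At t = 20: DWL = 5555.556. At t = 50.5: DWL = 35420.139.
Ratio = (50.5/20)² = 6.376.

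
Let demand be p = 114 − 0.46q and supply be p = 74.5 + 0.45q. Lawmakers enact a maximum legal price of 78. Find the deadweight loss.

Competitive equilibrium: 114 − 0.46q = 74.5 + 0.45q → q* = 43.4066, p* = 94.033.
At the ceiling p = 78, quantity supplied = (78 − 74.5)/0.45 = 7.7778.
Willingness to pay at q' = 7.7778: 114 − 0.46·7.7778 = 110.4222.
Δq = 43.4066 − 7.7778 = 35.6288; wedge = 110.4222 − 78 = 32.4222.
The triangle = ½ × 35.6288 × 32.4222 = 577.58.

577.58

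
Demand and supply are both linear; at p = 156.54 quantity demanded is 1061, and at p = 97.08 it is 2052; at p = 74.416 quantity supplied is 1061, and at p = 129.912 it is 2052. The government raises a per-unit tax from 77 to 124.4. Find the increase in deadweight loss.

41148.10

Demand slope = (97.08 − 156.54)/(2052 − 1061) = −0.06, so p = 220.2 − 0.06q.
Supply slope = (129.912 − 74.416)/(2052 − 1061) = 0.056, so p = 15 + 0.056q.
Competitive equilibrium: 220.2 − 0.06q = 15 + 0.056q → q* = 1768.9655, p* = 114.0621.
For a per-unit tax t: Δq = t/0.116, so DWL = ½·t·(t/0.116) = t²/0.232.
At t = 77: DWL = 25556.034. At t = 124.4: DWL = 66704.138.
Increase = 66704.138 − 25556.034 = 41148.10.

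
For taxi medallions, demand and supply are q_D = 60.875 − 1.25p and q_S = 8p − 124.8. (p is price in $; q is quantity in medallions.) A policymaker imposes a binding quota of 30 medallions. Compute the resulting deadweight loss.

$15.47

In inverse form: demand p = 48.7 − 0.8q, supply p = 15.6 + 0.125q.
Competitive equilibrium: 48.7 − 0.8q = 15.6 + 0.125q → q* = 35.7838, p* = 20.073.
At q = 30: demand price = 48.7 − 0.8·30 = 24.7; supply price = 15.6 + 0.125·30 = 19.35.
Δq = 35.7838 − 30 = 5.7838; wedge = 24.7 − 19.35 = 5.35.
Deadweight loss = ½ × 5.7838 × 5.35 = $15.47.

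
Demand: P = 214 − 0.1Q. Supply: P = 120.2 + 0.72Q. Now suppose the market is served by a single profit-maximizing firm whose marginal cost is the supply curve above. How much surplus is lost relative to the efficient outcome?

63.38

Competitive equilibrium: 214 − 0.1Q = 120.2 + 0.72Q → Q* = 114.39024, P* = 202.56098.
Marginal revenue: MR = 214 − 0.2Q. Set MR = MC: 214 − 0.2Q = 120.2 + 0.72Q → Q_m = 101.95652.
Price P_m = 214 − 0.1·101.95652 = 203.80435; MC(Q_m) = 120.2 + 0.72·101.95652 = 193.60869.
Competitive Q* = 114.39024, so ΔQ = 12.43372; wedge = 203.80435 − 193.60869 = 10.19566.
DWL = ½ × 12.43372 × 10.19566 = 63.38.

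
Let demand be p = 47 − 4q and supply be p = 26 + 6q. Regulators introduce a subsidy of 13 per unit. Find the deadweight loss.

8.45

Competitive equilibrium: 47 − 4q = 26 + 6q → q* = 2.1, p* = 38.6.
The subsidy lowers effective supply by 13: p = 13 + 6q.
New quantity: 47 − 4q = 13 + 6q → q' = 3.4.
Overproduction Δq = 3.4 − 2.1 = 1.3; wedge = subsidy = 13.
The triangle = ½ × 1.3 × 13 = 8.45.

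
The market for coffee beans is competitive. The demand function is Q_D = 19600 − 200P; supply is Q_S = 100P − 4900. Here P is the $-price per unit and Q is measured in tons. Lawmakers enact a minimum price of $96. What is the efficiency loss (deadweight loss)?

In inverse form: demand P = 98 − 0.005Q, supply P = 49 + 0.01Q.
Competitive equilibrium: 98 − 0.005Q = 49 + 0.01Q → Q* = 3266.6667, P* = 81.6667.
At the floor P = 96, quantity demanded = (98 − 96)/0.005 = 400.
Sellers' marginal cost at Q' = 400: 49 + 0.01·400 = 53.
ΔQ = 3266.6667 − 400 = 2866.6667; wedge = 96 − 53 = 43.
Deadweight loss = ½ × 2866.6667 × 43 = $61633.33.

$61633.33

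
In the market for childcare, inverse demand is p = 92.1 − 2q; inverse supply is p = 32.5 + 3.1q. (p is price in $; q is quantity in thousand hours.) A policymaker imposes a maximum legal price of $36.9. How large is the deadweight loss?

Competitive equilibrium: 92.1 − 2q = 32.5 + 3.1q → q* = 11.6863, p* = 68.7275.
At the ceiling p = 36.9, quantity supplied = (36.9 − 32.5)/3.1 = 1.4194.
Willingness to pay at q' = 1.4194: 92.1 − 2·1.4194 = 89.2612.
Δq = 11.6863 − 1.4194 = 10.2669; wedge = 89.2612 − 36.9 = 52.3612.
The triangle = ½ × 10.2669 × 52.3612 = $268.79 thousand.

$268.79 thousand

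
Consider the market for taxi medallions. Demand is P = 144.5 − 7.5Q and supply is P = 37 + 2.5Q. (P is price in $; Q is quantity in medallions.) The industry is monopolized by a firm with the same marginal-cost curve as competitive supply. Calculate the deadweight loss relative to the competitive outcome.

Competitive equilibrium: 144.5 − 7.5Q = 37 + 2.5Q → Q* = 10.75, P* = 63.875.
Marginal revenue: MR = 144.5 − 15Q. Set MR = MC: 144.5 − 15Q = 37 + 2.5Q → Q_m = 6.1429.
Price P_m = 144.5 − 7.5·6.1429 = 98.4283; MC(Q_m) = 37 + 2.5·6.1429 = 52.3573.
Competitive Q* = 10.75, so ΔQ = 4.6071; wedge = 98.4283 − 52.3573 = 46.071.
Deadweight loss = ½ × 4.6071 × 46.071 = $106.13.

$106.13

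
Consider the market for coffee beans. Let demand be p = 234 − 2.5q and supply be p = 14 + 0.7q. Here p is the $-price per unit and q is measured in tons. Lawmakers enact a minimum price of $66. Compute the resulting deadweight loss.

Competitive equilibrium: 234 − 2.5q = 14 + 0.7q → q* = 68.75, p* = 62.125.
At the floor p = 66, quantity demanded = (234 − 66)/2.5 = 67.2.
Sellers' marginal cost at q' = 67.2: 14 + 0.7·67.2 = 61.04.
Δq = 68.75 − 67.2 = 1.55; wedge = 66 − 61.04 = 4.96.
Deadweight loss = ½ × 1.55 × 4.96 = $3.844.

$3.844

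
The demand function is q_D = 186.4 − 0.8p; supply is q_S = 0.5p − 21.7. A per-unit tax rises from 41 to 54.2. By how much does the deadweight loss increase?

In inverse form: demand p = 233 − 1.25q, supply p = 43.4 + 2q.
Competitive equilibrium: 233 − 1.25q = 43.4 + 2q → q* = 58.3385, p* = 160.0769.
For a per-unit tax t: Δq = t/3.25, so DWL = ½·t·(t/3.25) = t²/6.5.
At t = 41: DWL = 258.615. At t = 54.2: DWL = 451.945.
Increase = 451.945 − 258.615 = 193.33.

193.33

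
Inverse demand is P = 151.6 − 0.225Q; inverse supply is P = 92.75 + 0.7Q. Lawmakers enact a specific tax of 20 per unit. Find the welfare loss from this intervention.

Competitive equilibrium: 151.6 − 0.225Q = 92.75 + 0.7Q → Q* = 63.6216, P* = 137.2851.
With the tax, the buyer price exceeds the seller price by 20: (151.6 − 0.225Q) − (92.75 + 0.7Q) = 20 → Q' = 42.
ΔQ = 63.6216 − 42 = 21.6216; the wedge equals the tax, 20.
The triangle = ½ × 21.6216 × 20 = 216.22.

216.22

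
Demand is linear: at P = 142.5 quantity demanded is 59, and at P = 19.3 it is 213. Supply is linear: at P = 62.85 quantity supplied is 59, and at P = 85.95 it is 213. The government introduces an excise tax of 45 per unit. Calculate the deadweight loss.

1065.79

Demand slope = (19.3 − 142.5)/(213 − 59) = −0.8, so P = 189.7 − 0.8Q.
Supply slope = (85.95 − 62.85)/(213 − 59) = 0.15, so P = 54 + 0.15Q.
Competitive equilibrium: 189.7 − 0.8Q = 54 + 0.15Q → Q* = 142.8421, P* = 75.4263.
With the tax, the buyer price exceeds the seller price by 45: (189.7 − 0.8Q) − (54 + 0.15Q) = 45 → Q' = 95.4737.
ΔQ = 142.8421 − 95.4737 = 47.3684; the wedge equals the tax, 45.
Deadweight loss = ½ × 47.3684 × 45 = 1065.79.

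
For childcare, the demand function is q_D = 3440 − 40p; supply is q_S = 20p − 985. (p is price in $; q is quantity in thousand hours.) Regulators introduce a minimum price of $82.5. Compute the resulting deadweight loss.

$4593.75 thousand

In inverse form: demand p = 86 − 0.025q, supply p = 49.25 + 0.05q.
Competitive equilibrium: 86 − 0.025q = 49.25 + 0.05q → q* = 490, p* = 73.75.
At the floor p = 82.5, quantity demanded = (86 − 82.5)/0.025 = 140.
Sellers' marginal cost at q' = 140: 49.25 + 0.05·140 = 56.25.
Δq = 490 − 140 = 350; wedge = 82.5 − 56.25 = 26.25.
Deadweight loss = ½ × 350 × 26.25 = $4593.75 thousand.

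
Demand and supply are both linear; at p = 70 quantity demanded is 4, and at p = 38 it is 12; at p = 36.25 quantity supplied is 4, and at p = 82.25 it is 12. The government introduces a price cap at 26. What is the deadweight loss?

Demand slope = (38 − 70)/(12 − 4) = −4, so p = 86 − 4q.
Supply slope = (82.25 − 36.25)/(12 − 4) = 5.75, so p = 13.25 + 5.75q.
Competitive equilibrium: 86 − 4q = 13.25 + 5.75q → q* = 7.4615, p* = 56.1538.
At the ceiling p = 26, quantity supplied = (26 − 13.25)/5.75 = 2.2174.
Willingness to pay at q' = 2.2174: 86 − 4·2.2174 = 77.1304.
Δq = 7.4615 − 2.2174 = 5.2441; wedge = 77.1304 − 26 = 51.1304.
DWL = ½ × 5.2441 × 51.1304 = 134.07.

134.07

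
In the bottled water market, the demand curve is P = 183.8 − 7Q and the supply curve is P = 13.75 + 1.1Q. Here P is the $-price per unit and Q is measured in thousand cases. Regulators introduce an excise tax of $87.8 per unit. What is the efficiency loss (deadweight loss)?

Competitive equilibrium: 183.8 − 7Q = 13.75 + 1.1Q → Q* = 20.9938, P* = 36.8432.
With the tax, the buyer price exceeds the seller price by 87.8: (183.8 − 7Q) − (13.75 + 1.1Q) = 87.8 → Q' = 10.1543.
ΔQ = 20.9938 − 10.1543 = 10.8395; the wedge equals the tax, 87.8.
Welfare loss = ½ × 10.8395 × 87.8 = $475.85 thousand.

$475.85 thousand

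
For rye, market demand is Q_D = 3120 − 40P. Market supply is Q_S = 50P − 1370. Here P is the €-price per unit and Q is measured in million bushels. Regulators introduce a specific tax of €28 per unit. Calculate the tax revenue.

€14062.22 million

In inverse form: demand P = 78 − 0.025Q, supply P = 27.4 + 0.02Q.
Competitive equilibrium: 78 − 0.025Q = 27.4 + 0.02Q → Q* = 1124.4444, P* = 49.8889.
With the tax, the buyer price exceeds the seller price by 28: (78 − 0.025Q) − (27.4 + 0.02Q) = 28 → Q' = 502.2222.
Tax revenue = 28 × 502.2222 = €14062.22 million.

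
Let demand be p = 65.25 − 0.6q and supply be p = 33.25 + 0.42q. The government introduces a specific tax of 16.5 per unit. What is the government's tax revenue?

250.74

Competitive equilibrium: 65.25 − 0.6q = 33.25 + 0.42q → q* = 31.3725, p* = 46.4265.
With the tax, the buyer price exceeds the seller price by 16.5: (65.25 − 0.6q) − (33.25 + 0.42q) = 16.5 → q' = 15.1961.
Tax revenue = 16.5 × 15.1961 = 250.74.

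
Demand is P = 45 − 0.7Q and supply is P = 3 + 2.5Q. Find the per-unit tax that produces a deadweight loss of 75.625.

Competitive equilibrium: 45 − 0.7Q = 3 + 2.5Q → Q* = 13.125, P* = 35.8125.
A tax t gives ΔQ = t/3.2 and wedge t, so DWL = t²/6.4.
t²/6.4 = 75.625 → t² = 484 → t = 22.

22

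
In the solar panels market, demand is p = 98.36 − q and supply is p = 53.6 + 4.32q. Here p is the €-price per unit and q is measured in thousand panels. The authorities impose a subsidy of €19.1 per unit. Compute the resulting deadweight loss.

Competitive equilibrium: 98.36 − q = 53.6 + 4.32q → q* = 8.4135, p* = 89.9465.
The subsidy lowers effective supply by 19.1: p = 34.5 + 4.32q.
New quantity: 98.36 − q = 34.5 + 4.32q → q' = 12.0038.
Overproduction Δq = 12.0038 − 8.4135 = 3.5903; wedge = subsidy = 19.1.
Welfare loss = ½ × 3.5903 × 19.1 = €34.29 thousand.

€34.29 thousand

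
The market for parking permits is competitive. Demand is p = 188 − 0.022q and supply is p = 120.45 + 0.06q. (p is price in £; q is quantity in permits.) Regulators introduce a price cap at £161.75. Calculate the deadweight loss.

Competitive equilibrium: 188 − 0.022q = 120.45 + 0.06q → q* = 823.78049, p* = 169.87683.
At the ceiling p = 161.75, quantity supplied = (161.75 − 120.45)/0.06 = 688.33333.
Willingness to pay at q' = 688.33333: 188 − 0.022·688.33333 = 172.85667.
Δq = 823.78049 − 688.33333 = 135.44716; wedge = 172.85667 − 161.75 = 11.10667.
The triangle = ½ × 135.44716 × 11.10667 = £752.18.

£752.18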